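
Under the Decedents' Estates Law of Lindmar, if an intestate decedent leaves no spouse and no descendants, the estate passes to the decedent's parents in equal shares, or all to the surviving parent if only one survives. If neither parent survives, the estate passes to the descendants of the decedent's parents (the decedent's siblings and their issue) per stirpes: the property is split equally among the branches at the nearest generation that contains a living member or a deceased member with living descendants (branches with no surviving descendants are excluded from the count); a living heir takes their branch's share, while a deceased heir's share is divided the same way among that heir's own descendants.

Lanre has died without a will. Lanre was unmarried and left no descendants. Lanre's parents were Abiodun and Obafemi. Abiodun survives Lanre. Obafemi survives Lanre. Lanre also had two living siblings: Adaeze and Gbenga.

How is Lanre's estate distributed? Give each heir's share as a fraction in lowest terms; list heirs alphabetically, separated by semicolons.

Abiodun 1/2; Obafemi 1/2

Both parents survive, so Abiodun and Obafemi each take 1/2. The siblings take nothing because a surviving parent has priority.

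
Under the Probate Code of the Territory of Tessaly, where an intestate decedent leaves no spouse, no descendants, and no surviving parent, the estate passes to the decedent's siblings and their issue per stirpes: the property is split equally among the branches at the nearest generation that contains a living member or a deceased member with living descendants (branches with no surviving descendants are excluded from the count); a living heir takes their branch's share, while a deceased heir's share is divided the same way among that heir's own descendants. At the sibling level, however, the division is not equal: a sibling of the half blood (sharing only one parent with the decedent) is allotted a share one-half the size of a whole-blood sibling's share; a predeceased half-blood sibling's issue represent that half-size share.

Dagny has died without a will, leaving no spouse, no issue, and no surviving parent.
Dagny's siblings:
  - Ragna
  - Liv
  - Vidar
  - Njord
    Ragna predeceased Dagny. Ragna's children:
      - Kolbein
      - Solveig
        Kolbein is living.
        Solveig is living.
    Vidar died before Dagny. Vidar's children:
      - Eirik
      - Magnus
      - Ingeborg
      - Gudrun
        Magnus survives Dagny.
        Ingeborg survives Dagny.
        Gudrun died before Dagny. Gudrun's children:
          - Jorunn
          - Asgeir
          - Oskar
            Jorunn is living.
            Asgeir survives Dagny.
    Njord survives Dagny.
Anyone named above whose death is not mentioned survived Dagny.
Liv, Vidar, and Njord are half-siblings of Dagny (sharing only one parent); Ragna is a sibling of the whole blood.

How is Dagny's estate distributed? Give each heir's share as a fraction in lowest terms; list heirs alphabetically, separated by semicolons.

Asgeir 1/60; Eirik 1/20; Ingeborg 1/20; Jorunn 1/60; Kolbein 1/5; Liv 1/5; Magnus 1/20; Njord 1/5; Oskar 1/60; Solveig 1/5

No spouse, descendants, or parent survives, so the estate passes to Dagny's siblings per stirpes.
Half-blood siblings count for one-half the weight of whole-blood siblings at the initial division.
Dividing 1 in proportion to weights (total weight 5/2): Ragna (weight 1) → 2/5; Liv (weight 1/2) → 1/5; Vidar (weight 1/2) → 1/5; Njord (weight 1/2) → 1/5.
Ragna predeceased; the 2/5 allotted to Ragna's branch passes to Ragna's issue by representation.
The 2/5 is divided into 2 equal shares of 1/5 among Kolbein, Solveig.
Kolbein is living and takes 1/5.
Solveig is living and takes 1/5.
Liv is living and takes 1/5.
Vidar predeceased; the 1/5 allotted to Vidar's branch passes to Vidar's issue by representation.
The 1/5 is divided into 4 equal shares of 1/20 among Eirik, Magnus, Ingeborg, Gudrun.
Eirik is living and takes 1/20.
Magnus is living and takes 1/20.
Ingeborg is living and takes 1/20.
Gudrun predeceased; the 1/20 allotted to Gudrun's branch passes to Gudrun's issue by representation.
The 1/20 is divided into 3 equal shares of 1/60 among Jorunn, Asgeir, Oskar.
Jorunn is living and takes 1/60.
Asgeir is living and takes 1/60.
Oskar is living and takes 1/60.
Njord is living and takes 1/5.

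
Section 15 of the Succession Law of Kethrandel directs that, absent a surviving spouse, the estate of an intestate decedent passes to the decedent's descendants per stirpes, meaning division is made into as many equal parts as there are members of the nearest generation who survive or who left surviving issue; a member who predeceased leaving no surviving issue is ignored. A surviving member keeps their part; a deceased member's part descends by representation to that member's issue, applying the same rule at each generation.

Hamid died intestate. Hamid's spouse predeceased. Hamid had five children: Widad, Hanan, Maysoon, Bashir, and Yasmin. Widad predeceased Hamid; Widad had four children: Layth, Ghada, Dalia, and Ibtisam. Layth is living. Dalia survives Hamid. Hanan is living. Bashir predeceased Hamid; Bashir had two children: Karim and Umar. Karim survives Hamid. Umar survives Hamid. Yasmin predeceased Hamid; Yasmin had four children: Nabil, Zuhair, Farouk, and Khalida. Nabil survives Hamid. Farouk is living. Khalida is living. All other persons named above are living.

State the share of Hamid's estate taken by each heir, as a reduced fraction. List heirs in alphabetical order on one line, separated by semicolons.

There is no surviving spouse, so the entire estate passes to Hamid's descendants per stirpes.
The estate is divided into 5 equal shares of 1/5 among Widad, Hanan, Maysoon, Bashir, Yasmin.
Widad predeceased; the 1/5 allotted to Widad's branch passes to Widad's issue by representation.
The 1/5 is divided into 4 equal shares of 1/20 among Layth, Ghada, Dalia, Ibtisam.
Layth is living and takes 1/20.
Ghada is living and takes 1/20.
Dalia is living and takes 1/20.
Ibtisam is living and takes 1/20.
Hanan is living and takes 1/5.
Maysoon is living and takes 1/5.
Bashir predeceased; the 1/5 allotted to Bashir's branch passes to Bashir's issue by representation.
The 1/5 is divided into 2 equal shares of 1/10 among Karim, Umar.
Karim is living and takes 1/10.
Umar is living and takes 1/10.
Yasmin predeceased; the 1/5 allotted to Yasmin's branch passes to Yasmin's issue by representation.
The 1/5 is divided into 4 equal shares of 1/20 among Nabil, Zuhair, Farouk, Khalida.
Nabil is living and takes 1/20.
Zuhair is living and takes 1/20.
Farouk is living and takes 1/20.
Khalida is living and takes 1/20.

Dalia 1/20; Farouk 1/20; Ghada 1/20; Hanan 1/5; Ibtisam 1/20; Karim 1/10; Khalida 1/20; Layth 1/20; Maysoon 1/5; Nabil 1/20; Umar 1/10; Zuhair 1/20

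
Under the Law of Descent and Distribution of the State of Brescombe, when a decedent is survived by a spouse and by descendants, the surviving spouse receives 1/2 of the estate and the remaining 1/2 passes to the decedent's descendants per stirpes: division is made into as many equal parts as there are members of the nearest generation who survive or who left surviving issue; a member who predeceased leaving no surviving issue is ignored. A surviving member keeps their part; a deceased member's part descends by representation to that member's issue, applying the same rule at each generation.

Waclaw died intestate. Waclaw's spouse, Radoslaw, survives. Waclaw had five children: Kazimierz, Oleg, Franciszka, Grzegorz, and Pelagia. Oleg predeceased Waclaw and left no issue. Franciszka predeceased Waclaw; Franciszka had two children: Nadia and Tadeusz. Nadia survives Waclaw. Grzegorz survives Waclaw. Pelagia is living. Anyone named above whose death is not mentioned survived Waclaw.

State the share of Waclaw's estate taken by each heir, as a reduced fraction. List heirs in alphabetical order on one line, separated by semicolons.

Radoslaw, as surviving spouse, takes 1/2.
The remaining 1/2 passes to Waclaw's descendants per stirpes.
Oleg left no surviving issue, so that branch lapses and is disregarded.
The 1/2 is divided into 4 equal shares of 1/8 among Kazimierz, Franciszka, Grzegorz, Pelagia.
Kazimierz is living and takes 1/8.
Franciszka predeceased; the 1/8 allotted to Franciszka's branch passes to Franciszka's issue by representation.
The 1/8 is divided into 2 equal shares of 1/16 among Nadia, Tadeusz.
Nadia is living and takes 1/16.
Tadeusz is living and takes 1/16.
Grzegorz is living and takes 1/8.
Pelagia is living and takes 1/8.

Grzegorz 1/8; Kazimierz 1/8; Nadia 1/16; Pelagia 1/8; Radoslaw 1/2; Tadeusz 1/16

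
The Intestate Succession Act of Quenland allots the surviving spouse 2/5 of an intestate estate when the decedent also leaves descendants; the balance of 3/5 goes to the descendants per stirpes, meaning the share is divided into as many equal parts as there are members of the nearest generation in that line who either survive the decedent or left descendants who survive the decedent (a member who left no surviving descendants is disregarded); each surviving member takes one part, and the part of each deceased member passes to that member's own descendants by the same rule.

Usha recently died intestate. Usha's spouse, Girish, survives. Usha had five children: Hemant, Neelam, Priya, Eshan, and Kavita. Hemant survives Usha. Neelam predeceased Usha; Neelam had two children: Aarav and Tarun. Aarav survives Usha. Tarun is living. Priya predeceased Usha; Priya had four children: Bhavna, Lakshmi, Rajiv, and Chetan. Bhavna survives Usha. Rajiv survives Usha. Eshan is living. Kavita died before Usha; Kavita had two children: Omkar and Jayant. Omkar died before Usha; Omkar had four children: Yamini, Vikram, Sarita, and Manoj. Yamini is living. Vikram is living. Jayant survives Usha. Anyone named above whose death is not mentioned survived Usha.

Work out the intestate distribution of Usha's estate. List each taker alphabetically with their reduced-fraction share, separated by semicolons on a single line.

Aarav 3/50; Bhavna 3/100; Chetan 3/100; Eshan 3/25; Girish 2/5; Hemant 3/25; Jayant 3/50; Lakshmi 3/100; Manoj 3/200; Rajiv 3/100; Sarita 3/200; Tarun 3/50; Vikram 3/200; Yamini 3/200

Girish, as surviving spouse, takes 2/5.
The remaining 3/5 passes to Usha's descendants per stirpes.
The 3/5 is divided into 5 equal shares of 3/25 among Hemant, Neelam, Priya, Eshan, Kavita.
Hemant is living and takes 3/25.
Neelam predeceased; the 3/25 allotted to Neelam's branch passes to Neelam's issue by representation.
The 3/25 is divided into 2 equal shares of 3/50 among Aarav, Tarun.
Aarav is living and takes 3/50.
Tarun is living and takes 3/50.
Priya predeceased; the 3/25 allotted to Priya's branch passes to Priya's issue by representation.
The 3/25 is divided into 4 equal shares of 3/100 among Bhavna, Lakshmi, Rajiv, Chetan.
Bhavna is living and takes 3/100.
Lakshmi is living and takes 3/100.
Rajiv is living and takes 3/100.
Chetan is living and takes 3/100.
Eshan is living and takes 3/25.
Kavita predeceased; the 3/25 allotted to Kavita's branch passes to Kavita's issue by representation.
The 3/25 is divided into 2 equal shares of 3/50 among Omkar, Jayant.
Omkar predeceased; the 3/50 allotted to Omkar's branch passes to Omkar's issue by representation.
The 3/50 is divided into 4 equal shares of 3/200 among Yamini, Vikram, Sarita, Manoj.
Yamini is living and takes 3/200.
Vikram is living and takes 3/200.
Sarita is living and takes 3/200.
Manoj is living and takes 3/200.
Jayant is living and takes 3/50.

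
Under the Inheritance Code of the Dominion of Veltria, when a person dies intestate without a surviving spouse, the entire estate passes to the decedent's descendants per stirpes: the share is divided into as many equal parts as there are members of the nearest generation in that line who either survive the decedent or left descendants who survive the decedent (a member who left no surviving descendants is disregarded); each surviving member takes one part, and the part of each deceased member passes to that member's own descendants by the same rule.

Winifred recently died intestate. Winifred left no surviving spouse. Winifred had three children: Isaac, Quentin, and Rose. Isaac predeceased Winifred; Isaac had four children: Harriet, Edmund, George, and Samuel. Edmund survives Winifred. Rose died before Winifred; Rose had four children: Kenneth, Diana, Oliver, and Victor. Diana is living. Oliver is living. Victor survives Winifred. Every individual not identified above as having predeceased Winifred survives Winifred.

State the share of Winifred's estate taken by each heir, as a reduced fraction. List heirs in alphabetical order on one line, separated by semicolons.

There is no surviving spouse, so the entire estate passes to Winifred's descendants per stirpes.
The estate is divided into 3 equal shares of 1/3 among Isaac, Quentin, Rose.
Isaac predeceased; the 1/3 allotted to Isaac's branch passes to Isaac's issue by representation.
The 1/3 is divided into 4 equal shares of 1/12 among Harriet, Edmund, George, Samuel.
Harriet is living and takes 1/12.
Edmund is living and takes 1/12.
George is living and takes 1/12.
Samuel is living and takes 1/12.
Quentin is living and takes 1/3.
Rose predeceased; the 1/3 allotted to Rose's branch passes to Rose's issue by representation.
The 1/3 is divided into 4 equal shares of 1/12 among Kenneth, Diana, Oliver, Victor.
Kenneth is living and takes 1/12.
Diana is living and takes 1/12.
Oliver is living and takes 1/12.
Victor is living and takes 1/12.

Diana 1/12; Edmund 1/12; George 1/12; Harriet 1/12; Kenneth 1/12; Oliver 1/12; Quentin 1/3; Samuel 1/12; Victor 1/12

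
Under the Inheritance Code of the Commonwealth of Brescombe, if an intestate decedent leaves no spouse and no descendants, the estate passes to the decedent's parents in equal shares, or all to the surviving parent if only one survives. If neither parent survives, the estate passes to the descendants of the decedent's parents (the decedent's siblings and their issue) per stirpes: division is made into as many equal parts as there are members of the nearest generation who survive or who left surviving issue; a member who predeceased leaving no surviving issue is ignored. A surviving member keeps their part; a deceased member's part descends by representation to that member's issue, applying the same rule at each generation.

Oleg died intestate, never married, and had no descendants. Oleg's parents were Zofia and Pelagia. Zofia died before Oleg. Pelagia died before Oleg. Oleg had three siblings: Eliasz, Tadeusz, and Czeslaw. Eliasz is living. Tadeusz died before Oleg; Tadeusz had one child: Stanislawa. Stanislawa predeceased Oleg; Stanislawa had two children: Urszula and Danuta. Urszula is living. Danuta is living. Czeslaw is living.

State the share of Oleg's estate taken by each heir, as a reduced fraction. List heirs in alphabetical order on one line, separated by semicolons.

Czeslaw 1/3; Danuta 1/6; Eliasz 1/3; Urszula 1/6

Neither parent survives and there are no descendants, so the estate passes to Oleg's siblings and their issue per stirpes.
The estate is divided into 3 equal shares of 1/3 among Eliasz, Tadeusz, Czeslaw.
Eliasz is living and takes 1/3.
Tadeusz predeceased; the 1/3 allotted to Tadeusz's branch passes to Tadeusz's issue by representation.
Stanislawa's line is the sole branch at this level, so the full 1/3 passes to Stanislawa's issue by representation.
The 1/3 is divided into 2 equal shares of 1/6 among Urszula, Danuta.
Urszula is living and takes 1/6.
Danuta is living and takes 1/6.
Czeslaw is living and takes 1/3.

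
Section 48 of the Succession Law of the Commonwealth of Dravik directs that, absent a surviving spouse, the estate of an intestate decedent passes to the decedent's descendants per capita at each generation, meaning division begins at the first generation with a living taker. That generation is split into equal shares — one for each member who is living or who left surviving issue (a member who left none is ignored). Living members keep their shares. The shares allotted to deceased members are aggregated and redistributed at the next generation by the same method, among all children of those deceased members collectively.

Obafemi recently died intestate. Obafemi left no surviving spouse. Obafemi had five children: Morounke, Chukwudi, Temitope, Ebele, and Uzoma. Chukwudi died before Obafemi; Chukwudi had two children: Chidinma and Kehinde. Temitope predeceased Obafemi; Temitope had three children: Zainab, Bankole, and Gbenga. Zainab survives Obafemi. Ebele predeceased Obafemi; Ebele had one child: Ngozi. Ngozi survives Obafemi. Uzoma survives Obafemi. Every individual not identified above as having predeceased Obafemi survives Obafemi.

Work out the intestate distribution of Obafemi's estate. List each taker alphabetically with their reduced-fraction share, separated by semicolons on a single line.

There is no surviving spouse, so the entire estate passes to Obafemi's descendants per capita at each generation.
At generation 1 (Morounke, Chukwudi, Temitope, Ebele, Uzoma) there are 5 shares of (1)/5 = 1/5 each.
Living: Morounke and Uzoma — each takes 1/5.
Deceased: Chukwudi, Temitope, and Ebele. Their combined 3/5 is pooled and carried to generation 2.
At generation 2 (Chidinma, Kehinde, Zainab, Bankole, Gbenga, Ngozi) there are 6 shares of (3/5)/6 = 1/10 each.
Living: Chidinma, Kehinde, Zainab, Bankole, Gbenga, and Ngozi — each takes 1/10.

Bankole 1/10; Chidinma 1/10; Gbenga 1/10; Kehinde 1/10; Morounke 1/5; Ngozi 1/10; Uzoma 1/5; Zainab 1/10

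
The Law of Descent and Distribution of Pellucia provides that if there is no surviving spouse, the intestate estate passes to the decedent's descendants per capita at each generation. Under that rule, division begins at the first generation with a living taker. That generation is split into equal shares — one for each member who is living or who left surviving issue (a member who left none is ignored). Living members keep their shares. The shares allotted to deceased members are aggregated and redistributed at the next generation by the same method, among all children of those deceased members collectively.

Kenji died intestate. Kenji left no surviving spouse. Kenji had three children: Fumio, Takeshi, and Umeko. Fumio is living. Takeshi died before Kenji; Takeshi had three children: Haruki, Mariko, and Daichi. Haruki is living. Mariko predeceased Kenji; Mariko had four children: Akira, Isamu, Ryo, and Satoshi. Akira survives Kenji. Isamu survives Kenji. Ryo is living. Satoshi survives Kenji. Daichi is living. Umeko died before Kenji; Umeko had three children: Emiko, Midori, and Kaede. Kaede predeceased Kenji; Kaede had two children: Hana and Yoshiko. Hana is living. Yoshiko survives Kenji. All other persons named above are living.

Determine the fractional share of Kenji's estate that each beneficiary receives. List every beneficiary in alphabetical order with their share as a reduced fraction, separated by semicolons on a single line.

Akira 1/27; Daichi 1/9; Emiko 1/9; Fumio 1/3; Hana 1/27; Haruki 1/9; Isamu 1/27; Midori 1/9; Ryo 1/27; Satoshi 1/27; Yoshiko 1/27

There is no surviving spouse, so the entire estate passes to Kenji's descendants per capita at each generation.
At generation 1 (Fumio, Takeshi, Umeko) there are 3 shares of (1)/3 = 1/3 each.
Living: Fumio — each takes 1/3.
Deceased: Takeshi and Umeko. Their combined 2/3 is pooled and carried to generation 2.
At generation 2 (Haruki, Mariko, Daichi, Emiko, Midori, Kaede) there are 6 shares of (2/3)/6 = 1/9 each.
Living: Haruki, Daichi, Emiko, and Midori — each takes 1/9.
Deceased: Mariko and Kaede. Their combined 2/9 is pooled and carried to generation 3.
At generation 3 (Akira, Isamu, Ryo, Satoshi, Hana, Yoshiko) there are 6 shares of (2/9)/6 = 1/27 each.
Living: Akira, Isamu, Ryo, Satoshi, Hana, and Yoshiko — each takes 1/27.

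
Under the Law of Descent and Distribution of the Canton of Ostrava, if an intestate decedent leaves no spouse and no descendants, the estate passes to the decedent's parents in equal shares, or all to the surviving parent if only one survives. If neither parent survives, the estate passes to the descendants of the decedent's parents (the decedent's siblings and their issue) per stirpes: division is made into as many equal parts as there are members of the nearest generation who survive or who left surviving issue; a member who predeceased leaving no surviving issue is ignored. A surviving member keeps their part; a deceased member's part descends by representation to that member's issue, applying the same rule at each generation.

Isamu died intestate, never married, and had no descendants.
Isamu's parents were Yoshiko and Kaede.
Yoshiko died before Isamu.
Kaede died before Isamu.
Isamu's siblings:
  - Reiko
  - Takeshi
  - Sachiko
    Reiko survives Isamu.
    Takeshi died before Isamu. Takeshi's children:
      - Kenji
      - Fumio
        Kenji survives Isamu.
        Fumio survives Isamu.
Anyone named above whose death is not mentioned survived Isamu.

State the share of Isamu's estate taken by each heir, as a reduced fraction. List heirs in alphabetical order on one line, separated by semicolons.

Neither parent survives and there are no descendants, so the estate passes to Isamu's siblings and their issue per stirpes.
The estate is divided into 3 equal shares of 1/3 among Reiko, Takeshi, Sachiko.
Reiko is living and takes 1/3.
Takeshi predeceased; the 1/3 allotted to Takeshi's branch passes to Takeshi's issue by representation.
The 1/3 is divided into 2 equal shares of 1/6 among Kenji, Fumio.
Kenji is living and takes 1/6.
Fumio is living and takes 1/6.
Sachiko is living and takes 1/3.

Fumio 1/6; Kenji 1/6; Reiko 1/3; Sachiko 1/3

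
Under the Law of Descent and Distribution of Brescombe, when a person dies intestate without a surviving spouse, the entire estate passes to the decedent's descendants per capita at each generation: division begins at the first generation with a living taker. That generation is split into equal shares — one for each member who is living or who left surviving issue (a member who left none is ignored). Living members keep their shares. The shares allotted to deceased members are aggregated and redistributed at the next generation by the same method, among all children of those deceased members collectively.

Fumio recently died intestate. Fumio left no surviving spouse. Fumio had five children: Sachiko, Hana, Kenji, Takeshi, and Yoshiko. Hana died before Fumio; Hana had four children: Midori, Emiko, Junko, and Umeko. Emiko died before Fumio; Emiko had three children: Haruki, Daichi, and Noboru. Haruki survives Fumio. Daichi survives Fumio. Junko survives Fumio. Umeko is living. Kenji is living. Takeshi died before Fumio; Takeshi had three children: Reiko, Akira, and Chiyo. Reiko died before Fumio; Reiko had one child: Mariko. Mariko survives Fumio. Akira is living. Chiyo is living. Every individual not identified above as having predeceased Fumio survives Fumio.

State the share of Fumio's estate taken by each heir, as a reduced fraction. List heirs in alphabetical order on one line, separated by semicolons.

Akira 2/35; Chiyo 2/35; Daichi 1/35; Haruki 1/35; Junko 2/35; Kenji 1/5; Mariko 1/35; Midori 2/35; Noboru 1/35; Sachiko 1/5; Umeko 2/35; Yoshiko 1/5

There is no surviving spouse, so the entire estate passes to Fumio's descendants per capita at each generation.
At generation 1 (Sachiko, Hana, Kenji, Takeshi, Yoshiko) there are 5 shares of (1)/5 = 1/5 each.
Living: Sachiko, Kenji, and Yoshiko — each takes 1/5.
Deceased: Hana and Takeshi. Their combined 2/5 is pooled and carried to generation 2.
At generation 2 (Midori, Emiko, Junko, Umeko, Reiko, Akira, Chiyo) there are 7 shares of (2/5)/7 = 2/35 each.
Living: Midori, Junko, Umeko, Akira, and Chiyo — each takes 2/35.
Deceased: Emiko and Reiko. Their combined 4/35 is pooled and carried to generation 3.
At generation 3 (Haruki, Daichi, Noboru, Mariko) there are 4 shares of (4/35)/4 = 1/35 each.
Living: Haruki, Daichi, Noboru, and Mariko — each takes 1/35.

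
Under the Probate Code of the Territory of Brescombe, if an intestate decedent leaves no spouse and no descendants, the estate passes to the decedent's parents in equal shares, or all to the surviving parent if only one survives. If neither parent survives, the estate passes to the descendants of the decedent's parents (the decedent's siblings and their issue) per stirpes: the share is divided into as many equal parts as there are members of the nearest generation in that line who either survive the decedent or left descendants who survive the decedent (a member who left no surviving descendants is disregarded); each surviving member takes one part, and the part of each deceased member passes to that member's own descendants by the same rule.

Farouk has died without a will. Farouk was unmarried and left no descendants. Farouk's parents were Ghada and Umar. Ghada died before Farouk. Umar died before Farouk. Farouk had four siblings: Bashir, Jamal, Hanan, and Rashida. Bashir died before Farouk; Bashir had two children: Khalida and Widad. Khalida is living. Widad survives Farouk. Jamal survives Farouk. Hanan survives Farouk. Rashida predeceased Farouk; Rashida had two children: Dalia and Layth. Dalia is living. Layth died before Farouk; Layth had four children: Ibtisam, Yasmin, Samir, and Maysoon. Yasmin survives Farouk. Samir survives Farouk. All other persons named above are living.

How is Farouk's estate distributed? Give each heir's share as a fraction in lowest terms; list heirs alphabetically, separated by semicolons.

Dalia 1/8; Hanan 1/4; Ibtisam 1/32; Jamal 1/4; Khalida 1/8; Maysoon 1/32; Samir 1/32; Widad 1/8; Yasmin 1/32

Neither parent survives and there are no descendants, so the estate passes to Farouk's siblings and their issue per stirpes.
The estate is divided into 4 equal shares of 1/4 among Bashir, Jamal, Hanan, Rashida.
Bashir predeceased; the 1/4 allotted to Bashir's branch passes to Bashir's issue by representation.
The 1/4 is divided into 2 equal shares of 1/8 among Khalida, Widad.
Khalida is living and takes 1/8.
Widad is living and takes 1/8.
Jamal is living and takes 1/4.
Hanan is living and takes 1/4.
Rashida predeceased; the 1/4 allotted to Rashida's branch passes to Rashida's issue by representation.
The 1/4 is divided into 2 equal shares of 1/8 among Dalia, Layth.
Dalia is living and takes 1/8.
Layth predeceased; the 1/8 allotted to Layth's branch passes to Layth's issue by representation.
The 1/8 is divided into 4 equal shares of 1/32 among Ibtisam, Yasmin, Samir, Maysoon.
Ibtisam is living and takes 1/32.
Yasmin is living and takes 1/32.
Samir is living and takes 1/32.
Maysoon is living and takes 1/32.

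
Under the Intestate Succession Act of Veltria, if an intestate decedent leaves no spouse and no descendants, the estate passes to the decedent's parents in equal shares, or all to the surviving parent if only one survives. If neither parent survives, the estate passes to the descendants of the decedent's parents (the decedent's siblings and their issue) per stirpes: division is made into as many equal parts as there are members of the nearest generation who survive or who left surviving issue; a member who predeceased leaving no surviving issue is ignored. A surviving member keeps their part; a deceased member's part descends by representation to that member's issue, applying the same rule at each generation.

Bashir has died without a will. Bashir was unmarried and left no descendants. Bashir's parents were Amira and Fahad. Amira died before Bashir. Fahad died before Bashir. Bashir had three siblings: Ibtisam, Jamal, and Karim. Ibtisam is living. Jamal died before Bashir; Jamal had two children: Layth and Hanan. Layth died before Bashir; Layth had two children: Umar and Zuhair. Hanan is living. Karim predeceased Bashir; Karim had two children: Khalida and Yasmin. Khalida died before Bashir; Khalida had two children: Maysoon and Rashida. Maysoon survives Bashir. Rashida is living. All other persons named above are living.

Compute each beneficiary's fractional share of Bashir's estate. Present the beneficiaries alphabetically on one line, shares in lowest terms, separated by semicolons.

Neither parent survives and there are no descendants, so the estate passes to Bashir's siblings and their issue per stirpes.
The estate is divided into 3 equal shares of 1/3 among Ibtisam, Jamal, Karim.
Ibtisam is living and takes 1/3.
Jamal predeceased; the 1/3 allotted to Jamal's branch passes to Jamal's issue by representation.
The 1/3 is divided into 2 equal shares of 1/6 among Layth, Hanan.
Layth predeceased; the 1/6 allotted to Layth's branch passes to Layth's issue by representation.
The 1/6 is divided into 2 equal shares of 1/12 among Umar, Zuhair.
Umar is living and takes 1/12.
Zuhair is living and takes 1/12.
Hanan is living and takes 1/6.
Karim predeceased; the 1/3 allotted to Karim's branch passes to Karim's issue by representation.
The 1/3 is divided into 2 equal shares of 1/6 among Khalida, Yasmin.
Khalida predeceased; the 1/6 allotted to Khalida's branch passes to Khalida's issue by representation.
The 1/6 is divided into 2 equal shares of 1/12 among Maysoon, Rashida.
Maysoon is living and takes 1/12.
Rashida is living and takes 1/12.
Yasmin is living and takes 1/6.

Hanan 1/6; Ibtisam 1/3; Maysoon 1/12; Rashida 1/12; Umar 1/12; Yasmin 1/6; Zuhair 1/12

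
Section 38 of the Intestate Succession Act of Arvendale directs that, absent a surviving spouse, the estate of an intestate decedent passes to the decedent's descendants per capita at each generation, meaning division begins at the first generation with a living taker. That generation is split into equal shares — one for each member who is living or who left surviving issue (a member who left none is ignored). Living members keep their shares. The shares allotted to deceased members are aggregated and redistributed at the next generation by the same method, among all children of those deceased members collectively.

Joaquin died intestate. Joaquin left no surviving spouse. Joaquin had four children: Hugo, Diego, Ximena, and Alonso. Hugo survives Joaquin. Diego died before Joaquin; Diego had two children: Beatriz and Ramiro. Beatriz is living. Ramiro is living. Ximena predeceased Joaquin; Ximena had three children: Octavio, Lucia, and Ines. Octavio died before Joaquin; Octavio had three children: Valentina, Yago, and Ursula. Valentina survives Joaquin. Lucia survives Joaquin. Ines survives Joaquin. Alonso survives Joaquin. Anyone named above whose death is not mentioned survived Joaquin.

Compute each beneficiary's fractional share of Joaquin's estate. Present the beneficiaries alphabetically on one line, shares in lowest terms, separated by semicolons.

There is no surviving spouse, so the entire estate passes to Joaquin's descendants per capita at each generation.
At generation 1 (Hugo, Diego, Ximena, Alonso) there are 4 shares of (1)/4 = 1/4 each.
Living: Hugo and Alonso — each takes 1/4.
Deceased: Diego and Ximena. Their combined 1/2 is pooled and carried to generation 2.
At generation 2 (Beatriz, Ramiro, Octavio, Lucia, Ines) there are 5 shares of (1/2)/5 = 1/10 each.
Living: Beatriz, Ramiro, Lucia, and Ines — each takes 1/10.
Deceased: Octavio. That 1/10 share is carried to generation 3.
At generation 3 (Valentina, Yago, Ursula) there are 3 shares of (1/10)/3 = 1/30 each.
Living: Valentina, Yago, and Ursula — each takes 1/30.

Alonso 1/4; Beatriz 1/10; Hugo 1/4; Ines 1/10; Lucia 1/10; Ramiro 1/10; Ursula 1/30; Valentina 1/30; Yago 1/30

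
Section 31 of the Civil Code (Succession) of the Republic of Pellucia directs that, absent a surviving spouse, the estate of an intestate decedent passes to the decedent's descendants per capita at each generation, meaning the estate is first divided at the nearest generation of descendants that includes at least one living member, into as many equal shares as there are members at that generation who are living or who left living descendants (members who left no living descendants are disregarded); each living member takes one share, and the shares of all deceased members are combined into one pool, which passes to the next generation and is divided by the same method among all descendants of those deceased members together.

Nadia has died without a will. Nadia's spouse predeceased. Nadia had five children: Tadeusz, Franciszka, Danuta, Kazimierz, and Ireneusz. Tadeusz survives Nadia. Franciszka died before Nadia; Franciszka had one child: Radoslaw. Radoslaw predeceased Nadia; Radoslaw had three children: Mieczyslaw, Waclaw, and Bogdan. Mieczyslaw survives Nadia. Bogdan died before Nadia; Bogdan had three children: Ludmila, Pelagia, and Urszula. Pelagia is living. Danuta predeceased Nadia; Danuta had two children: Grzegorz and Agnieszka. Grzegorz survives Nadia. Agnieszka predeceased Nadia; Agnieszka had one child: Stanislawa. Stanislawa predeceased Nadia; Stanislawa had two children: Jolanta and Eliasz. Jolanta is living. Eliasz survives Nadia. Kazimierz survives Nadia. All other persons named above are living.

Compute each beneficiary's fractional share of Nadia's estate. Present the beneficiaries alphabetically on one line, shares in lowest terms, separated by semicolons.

There is no surviving spouse, so the entire estate passes to Nadia's descendants per capita at each generation.
At generation 1 (Tadeusz, Franciszka, Danuta, Kazimierz, Ireneusz) there are 5 shares of (1)/5 = 1/5 each.
Living: Tadeusz, Kazimierz, and Ireneusz — each takes 1/5.
Deceased: Franciszka and Danuta. Their combined 2/5 is pooled and carried to generation 2.
At generation 2 (Radoslaw, Grzegorz, Agnieszka) there are 3 shares of (2/5)/3 = 2/15 each.
Living: Grzegorz — each takes 2/15.
Deceased: Radoslaw and Agnieszka. Their combined 4/15 is pooled and carried to generation 3.
At generation 3 (Mieczyslaw, Waclaw, Bogdan, Stanislawa) there are 4 shares of (4/15)/4 = 1/15 each.
Living: Mieczyslaw and Waclaw — each takes 1/15.
Deceased: Bogdan and Stanislawa. Their combined 2/15 is pooled and carried to generation 4.
At generation 4 (Ludmila, Pelagia, Urszula, Jolanta, Eliasz) there are 5 shares of (2/15)/5 = 2/75 each.
Living: Ludmila, Pelagia, Urszula, Jolanta, and Eliasz — each takes 2/75.

Eliasz 2/75; Grzegorz 2/15; Ireneusz 1/5; Jolanta 2/75; Kazimierz 1/5; Ludmila 2/75; Mieczyslaw 1/15; Pelagia 2/75; Tadeusz 1/5; Urszula 2/75; Waclaw 1/15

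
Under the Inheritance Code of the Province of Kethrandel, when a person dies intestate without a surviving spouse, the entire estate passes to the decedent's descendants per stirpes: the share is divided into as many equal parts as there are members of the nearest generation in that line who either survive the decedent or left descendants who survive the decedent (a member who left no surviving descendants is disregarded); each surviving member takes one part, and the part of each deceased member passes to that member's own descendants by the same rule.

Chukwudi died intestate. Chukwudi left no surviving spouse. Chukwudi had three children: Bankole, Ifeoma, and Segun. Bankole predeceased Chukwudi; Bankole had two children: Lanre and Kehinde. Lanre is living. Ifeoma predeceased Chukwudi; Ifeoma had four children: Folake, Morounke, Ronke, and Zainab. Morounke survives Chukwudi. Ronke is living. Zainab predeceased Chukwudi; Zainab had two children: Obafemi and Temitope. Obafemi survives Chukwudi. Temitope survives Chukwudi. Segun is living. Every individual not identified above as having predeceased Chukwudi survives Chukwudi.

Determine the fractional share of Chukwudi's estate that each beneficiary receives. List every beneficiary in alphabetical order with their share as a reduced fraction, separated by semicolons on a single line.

Folake 1/12; Kehinde 1/6; Lanre 1/6; Morounke 1/12; Obafemi 1/24; Ronke 1/12; Segun 1/3; Temitope 1/24

There is no surviving spouse, so the entire estate passes to Chukwudi's descendants per stirpes.
The estate is divided into 3 equal shares of 1/3 among Bankole, Ifeoma, Segun.
Bankole predeceased; the 1/3 allotted to Bankole's branch passes to Bankole's issue by representation.
The 1/3 is divided into 2 equal shares of 1/6 among Lanre, Kehinde.
Lanre is living and takes 1/6.
Kehinde is living and takes 1/6.
Ifeoma predeceased; the 1/3 allotted to Ifeoma's branch passes to Ifeoma's issue by representation.
The 1/3 is divided into 4 equal shares of 1/12 among Folake, Morounke, Ronke, Zainab.
Folake is living and takes 1/12.
Morounke is living and takes 1/12.
Ronke is living and takes 1/12.
Zainab predeceased; the 1/12 allotted to Zainab's branch passes to Zainab's issue by representation.
The 1/12 is divided into 2 equal shares of 1/24 among Obafemi, Temitope.
Obafemi is living and takes 1/24.
Temitope is living and takes 1/24.
Segun is living and takes 1/3.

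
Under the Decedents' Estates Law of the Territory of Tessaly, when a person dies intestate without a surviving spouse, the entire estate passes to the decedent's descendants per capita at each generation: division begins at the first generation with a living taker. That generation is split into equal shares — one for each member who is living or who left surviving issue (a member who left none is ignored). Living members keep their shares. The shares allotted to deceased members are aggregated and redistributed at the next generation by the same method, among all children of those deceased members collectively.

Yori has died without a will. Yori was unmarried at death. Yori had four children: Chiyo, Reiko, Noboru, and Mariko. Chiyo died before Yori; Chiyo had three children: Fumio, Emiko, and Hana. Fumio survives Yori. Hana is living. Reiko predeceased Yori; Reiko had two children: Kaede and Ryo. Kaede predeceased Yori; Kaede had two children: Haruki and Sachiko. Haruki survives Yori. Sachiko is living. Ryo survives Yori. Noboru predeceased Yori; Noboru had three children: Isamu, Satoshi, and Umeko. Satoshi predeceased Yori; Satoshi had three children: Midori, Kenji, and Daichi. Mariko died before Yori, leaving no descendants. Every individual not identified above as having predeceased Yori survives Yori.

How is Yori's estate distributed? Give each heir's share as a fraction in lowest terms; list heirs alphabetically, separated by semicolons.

There is no surviving spouse, so the entire estate passes to Yori's descendants per capita at each generation.
No one at generation 1 (Chiyo, Reiko, Noboru) is living; moving to the next generation.
At generation 2 (Fumio, Emiko, Hana, Kaede, Ryo, Isamu, Satoshi, Umeko) there are 8 shares of (1)/8 = 1/8 each.
Living: Fumio, Emiko, Hana, Ryo, Isamu, and Umeko — each takes 1/8.
Deceased: Kaede and Satoshi. Their combined 1/4 is pooled and carried to generation 3.
At generation 3 (Haruki, Sachiko, Midori, Kenji, Daichi) there are 5 shares of (1/4)/5 = 1/20 each.
Living: Haruki, Sachiko, Midori, Kenji, and Daichi — each takes 1/20.

Daichi 1/20; Emiko 1/8; Fumio 1/8; Hana 1/8; Haruki 1/20; Isamu 1/8; Kenji 1/20; Midori 1/20; Ryo 1/8; Sachiko 1/20; Umeko 1/8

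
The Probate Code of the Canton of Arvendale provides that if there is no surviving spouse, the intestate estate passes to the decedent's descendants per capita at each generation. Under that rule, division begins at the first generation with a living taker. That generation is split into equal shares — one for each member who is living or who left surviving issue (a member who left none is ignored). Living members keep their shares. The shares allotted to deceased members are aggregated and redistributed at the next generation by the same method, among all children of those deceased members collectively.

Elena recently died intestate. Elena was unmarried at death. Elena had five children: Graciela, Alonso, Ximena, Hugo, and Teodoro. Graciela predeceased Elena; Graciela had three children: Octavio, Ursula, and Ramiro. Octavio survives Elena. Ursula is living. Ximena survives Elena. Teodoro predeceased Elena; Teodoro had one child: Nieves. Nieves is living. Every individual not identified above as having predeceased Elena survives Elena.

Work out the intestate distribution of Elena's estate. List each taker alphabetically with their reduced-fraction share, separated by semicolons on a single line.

Alonso 1/5; Hugo 1/5; Nieves 1/10; Octavio 1/10; Ramiro 1/10; Ursula 1/10; Ximena 1/5

There is no surviving spouse, so the entire estate passes to Elena's descendants per capita at each generation.
At generation 1 (Graciela, Alonso, Ximena, Hugo, Teodoro) there are 5 shares of (1)/5 = 1/5 each.
Living: Alonso, Ximena, and Hugo — each takes 1/5.
Deceased: Graciela and Teodoro. Their combined 2/5 is pooled and carried to generation 2.
At generation 2 (Octavio, Ursula, Ramiro, Nieves) there are 4 shares of (2/5)/4 = 1/10 each.
Living: Octavio, Ursula, Ramiro, and Nieves — each takes 1/10.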